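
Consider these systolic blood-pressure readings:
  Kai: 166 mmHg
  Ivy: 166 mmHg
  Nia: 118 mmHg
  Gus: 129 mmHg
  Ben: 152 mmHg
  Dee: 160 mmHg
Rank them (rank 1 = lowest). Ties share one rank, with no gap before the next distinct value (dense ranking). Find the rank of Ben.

Sorted (ascending): 118, 129, 152, 160, 166, 166
The 2 values of 166 share dense rank 5.
Remaining distinct values take the next consecutive integers.
Ben has value 152 mmHg → rank 3.

3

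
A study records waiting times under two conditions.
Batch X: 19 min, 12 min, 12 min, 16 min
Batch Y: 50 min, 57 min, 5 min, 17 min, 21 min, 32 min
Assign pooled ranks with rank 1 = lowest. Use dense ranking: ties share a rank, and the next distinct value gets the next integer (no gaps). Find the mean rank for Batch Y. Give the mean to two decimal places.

Sorted (ascending): 5, 12, 12, 16, 17, 19, 21, 32, 50, 57
The 2 values of 12 share dense rank 2.
Remaining distinct values take the next consecutive integers.
Batch Y values → pooled ranks: 50→8, 57→9, 5→1, 17→4, 21→6, 32→7
Mean rank = (8 + 9 + 1 + 4 + 6 + 7) / 6 = 5.83

5.83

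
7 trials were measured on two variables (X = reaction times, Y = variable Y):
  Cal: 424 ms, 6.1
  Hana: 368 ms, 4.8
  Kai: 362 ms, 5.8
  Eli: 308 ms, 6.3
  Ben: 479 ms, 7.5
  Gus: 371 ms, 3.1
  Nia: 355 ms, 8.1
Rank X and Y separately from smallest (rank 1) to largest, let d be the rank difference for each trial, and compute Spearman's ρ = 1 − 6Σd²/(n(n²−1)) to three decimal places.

-0.179

Ranks of variable 1: 6, 4, 3, 1, 7, 5, 2
Ranks of variable 2: 4, 2, 3, 5, 6, 1, 7
d = r₁ − r₂: 2, 2, 0, -4, 1, 4, -5
d²: 4, 4, 0, 16, 1, 16, 25; Σd² = 66
ρ = 1 − 6·66/(7·48) = 1 − 396/336 = -0.179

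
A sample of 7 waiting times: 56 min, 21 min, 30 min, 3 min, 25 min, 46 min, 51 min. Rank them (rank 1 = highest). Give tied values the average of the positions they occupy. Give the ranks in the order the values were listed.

Sorted (descending): 56, 51, 46, 30, 25, 21, 3
No ties — each value takes its position as its rank.

1, 6, 4, 7, 5, 3, 2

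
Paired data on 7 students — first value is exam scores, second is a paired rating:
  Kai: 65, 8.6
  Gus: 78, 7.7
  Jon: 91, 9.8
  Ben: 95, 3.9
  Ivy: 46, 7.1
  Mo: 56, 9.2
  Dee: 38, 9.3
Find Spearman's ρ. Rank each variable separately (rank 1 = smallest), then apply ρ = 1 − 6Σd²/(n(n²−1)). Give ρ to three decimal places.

-0.250

Ranks of variable 1: 4, 5, 6, 7, 2, 3, 1
Ranks of variable 2: 4, 3, 7, 1, 2, 5, 6
d = r₁ − r₂: 0, 2, -1, 6, 0, -2, -5
d²: 0, 4, 1, 36, 0, 4, 25; Σd² = 70
ρ = 1 − 6·70/(7·48) = 1 − 420/336 = -0.250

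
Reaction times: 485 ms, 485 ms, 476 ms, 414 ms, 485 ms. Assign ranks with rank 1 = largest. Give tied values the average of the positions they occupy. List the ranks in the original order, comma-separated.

2, 2, 4, 5, 2

Sorted (descending): 485, 485, 485, 476, 414
The 3 values of 485 occupy positions 1–3 → average rank 2.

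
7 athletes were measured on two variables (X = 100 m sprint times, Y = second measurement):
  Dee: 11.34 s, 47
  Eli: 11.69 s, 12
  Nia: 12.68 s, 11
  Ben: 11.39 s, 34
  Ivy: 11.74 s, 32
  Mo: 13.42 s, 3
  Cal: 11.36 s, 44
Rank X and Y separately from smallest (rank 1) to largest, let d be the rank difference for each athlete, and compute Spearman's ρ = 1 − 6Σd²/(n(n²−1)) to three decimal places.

-0.964

Ranks of variable 1: 1, 4, 6, 3, 5, 7, 2
Ranks of variable 2: 7, 3, 2, 5, 4, 1, 6
d = r₁ − r₂: -6, 1, 4, -2, 1, 6, -4
d²: 36, 1, 16, 4, 1, 36, 16; Σd² = 110
ρ = 1 − 6·110/(7·48) = 1 − 660/336 = -0.964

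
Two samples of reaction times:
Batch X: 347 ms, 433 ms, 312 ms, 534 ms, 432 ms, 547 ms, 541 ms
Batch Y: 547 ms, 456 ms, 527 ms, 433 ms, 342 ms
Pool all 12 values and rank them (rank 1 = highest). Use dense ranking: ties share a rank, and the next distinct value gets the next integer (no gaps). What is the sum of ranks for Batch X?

37

Sorted (descending): 547, 547, 541, 534, 527, 456, 433, 433, 432, 347, 342, 312
The 2 values of 547 share dense rank 1.
The 2 values of 433 share dense rank 6.
Remaining distinct values take the next consecutive integers.
Batch X values → pooled ranks: 347→8, 433→6, 312→10, 534→3, 432→7, 547→1, 541→2
Rank sum = 8 + 6 + 10 + 3 + 7 + 1 + 2 = 37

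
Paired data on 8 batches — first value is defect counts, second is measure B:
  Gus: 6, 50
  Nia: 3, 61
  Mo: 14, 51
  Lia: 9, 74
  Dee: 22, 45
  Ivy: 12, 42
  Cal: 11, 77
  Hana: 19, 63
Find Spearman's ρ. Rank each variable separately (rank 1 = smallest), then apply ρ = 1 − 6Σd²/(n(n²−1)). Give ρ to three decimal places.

Ranks of variable 1: 2, 1, 6, 3, 8, 5, 4, 7
Ranks of variable 2: 3, 5, 4, 7, 2, 1, 8, 6
d = r₁ − r₂: -1, -4, 2, -4, 6, 4, -4, 1
d²: 1, 16, 4, 16, 36, 16, 16, 1; Σd² = 106
ρ = 1 − 6·106/(8·63) = 1 − 636/504 = -0.262

-0.262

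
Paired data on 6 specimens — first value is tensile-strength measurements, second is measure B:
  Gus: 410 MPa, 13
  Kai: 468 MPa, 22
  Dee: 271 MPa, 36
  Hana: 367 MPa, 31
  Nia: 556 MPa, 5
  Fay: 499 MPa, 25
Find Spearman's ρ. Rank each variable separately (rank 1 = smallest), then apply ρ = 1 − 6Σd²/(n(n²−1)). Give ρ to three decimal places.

-0.771

Ranks of variable 1: 3, 4, 1, 2, 6, 5
Ranks of variable 2: 2, 3, 6, 5, 1, 4
d = r₁ − r₂: 1, 1, -5, -3, 5, 1
d²: 1, 1, 25, 9, 25, 1; Σd² = 62
ρ = 1 − 6·62/(6·35) = 1 − 372/210 = -0.771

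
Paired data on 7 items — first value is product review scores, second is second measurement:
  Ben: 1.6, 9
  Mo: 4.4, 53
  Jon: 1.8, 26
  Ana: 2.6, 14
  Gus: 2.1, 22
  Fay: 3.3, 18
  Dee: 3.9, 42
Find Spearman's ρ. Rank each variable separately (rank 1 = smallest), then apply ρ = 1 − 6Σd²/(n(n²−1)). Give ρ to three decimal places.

0.679

Ranks of variable 1: 1, 7, 2, 4, 3, 5, 6
Ranks of variable 2: 1, 7, 5, 2, 4, 3, 6
d = r₁ − r₂: 0, 0, -3, 2, -1, 2, 0
d²: 0, 0, 9, 4, 1, 4, 0; Σd² = 18
ρ = 1 − 6·18/(7·48) = 1 − 108/336 = 0.679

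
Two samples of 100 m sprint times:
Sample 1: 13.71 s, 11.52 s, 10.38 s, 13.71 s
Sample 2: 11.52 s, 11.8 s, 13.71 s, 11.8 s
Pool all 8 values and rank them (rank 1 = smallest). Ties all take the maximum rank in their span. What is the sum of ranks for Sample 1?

20

Sorted (ascending): 10.38, 11.52, 11.52, 11.8, 11.8, 13.71, 13.71, 13.71
The 2 values of 11.52 occupy positions 2–3 → each gets rank 3.
The 2 values of 11.8 occupy positions 4–5 → each gets rank 5.
The 3 values of 13.71 occupy positions 6–8 → each gets rank 8.
Sample 1 values → pooled ranks: 13.71→8, 11.52→3, 10.38→1, 13.71→8
Rank sum = 8 + 3 + 1 + 8 = 20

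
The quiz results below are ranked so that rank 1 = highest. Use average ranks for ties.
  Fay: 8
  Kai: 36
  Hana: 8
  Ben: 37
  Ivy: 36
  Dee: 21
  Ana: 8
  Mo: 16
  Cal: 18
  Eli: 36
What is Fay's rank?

Sorted (descending): 37, 36, 36, 36, 21, 18, 16, 8, 8, 8
The 3 values of 36 occupy positions 2–4 → average rank 3.
The 3 values of 8 occupy positions 8–10 → average rank 9.
Fay has value 8 → rank 9.

9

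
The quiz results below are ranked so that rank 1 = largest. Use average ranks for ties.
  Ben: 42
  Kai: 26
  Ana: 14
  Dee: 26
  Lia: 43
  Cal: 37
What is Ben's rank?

2

Sorted (descending): 43, 42, 37, 26, 26, 14
The 2 values of 26 occupy positions 4–5 → average rank (4+5)/2 = 4.5.
Ben has value 42 → rank 2.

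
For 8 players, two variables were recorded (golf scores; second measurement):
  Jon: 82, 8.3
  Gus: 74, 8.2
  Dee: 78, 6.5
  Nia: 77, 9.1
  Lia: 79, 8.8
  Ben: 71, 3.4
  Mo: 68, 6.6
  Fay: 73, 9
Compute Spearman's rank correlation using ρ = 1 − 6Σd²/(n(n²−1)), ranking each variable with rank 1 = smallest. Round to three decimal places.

Ranks of variable 1: 8, 4, 6, 5, 7, 2, 1, 3
Ranks of variable 2: 5, 4, 2, 8, 6, 1, 3, 7
d = r₁ − r₂: 3, 0, 4, -3, 1, 1, -2, -4
d²: 9, 0, 16, 9, 1, 1, 4, 16; Σd² = 56
ρ = 1 − 6·56/(8·63) = 1 − 336/504 = 0.333

0.333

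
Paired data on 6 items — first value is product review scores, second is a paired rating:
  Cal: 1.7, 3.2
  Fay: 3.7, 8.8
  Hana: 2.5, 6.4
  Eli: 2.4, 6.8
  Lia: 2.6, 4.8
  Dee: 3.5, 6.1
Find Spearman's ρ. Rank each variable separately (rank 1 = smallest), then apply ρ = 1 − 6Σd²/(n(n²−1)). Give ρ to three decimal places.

0.486

Ranks of variable 1: 1, 6, 3, 2, 4, 5
Ranks of variable 2: 1, 6, 4, 5, 2, 3
d = r₁ − r₂: 0, 0, -1, -3, 2, 2
d²: 0, 0, 1, 9, 4, 4; Σd² = 18
ρ = 1 − 6·18/(6·35) = 1 − 108/210 = 0.486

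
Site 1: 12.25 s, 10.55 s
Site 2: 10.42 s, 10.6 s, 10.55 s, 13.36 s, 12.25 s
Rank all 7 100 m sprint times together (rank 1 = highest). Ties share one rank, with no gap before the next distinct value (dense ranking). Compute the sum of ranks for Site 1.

6

Sorted (descending): 13.36, 12.25, 12.25, 10.6, 10.55, 10.55, 10.42
The 2 values of 12.25 share dense rank 2.
The 2 values of 10.55 share dense rank 4.
Remaining distinct values take the next consecutive integers.
Site 1 values → pooled ranks: 12.25→2, 10.55→4
Rank sum = 2 + 4 = 6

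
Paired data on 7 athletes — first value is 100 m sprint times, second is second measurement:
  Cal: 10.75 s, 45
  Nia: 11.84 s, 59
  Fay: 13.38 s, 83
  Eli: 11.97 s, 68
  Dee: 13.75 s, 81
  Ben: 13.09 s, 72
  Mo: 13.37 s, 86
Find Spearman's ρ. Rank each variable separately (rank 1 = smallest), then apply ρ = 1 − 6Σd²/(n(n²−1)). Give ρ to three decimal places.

0.857

Ranks of variable 1: 1, 2, 6, 3, 7, 4, 5
Ranks of variable 2: 1, 2, 6, 3, 5, 4, 7
d = r₁ − r₂: 0, 0, 0, 0, 2, 0, -2
d²: 0, 0, 0, 0, 4, 0, 4; Σd² = 8
ρ = 1 − 6·8/(7·48) = 1 − 48/336 = 0.857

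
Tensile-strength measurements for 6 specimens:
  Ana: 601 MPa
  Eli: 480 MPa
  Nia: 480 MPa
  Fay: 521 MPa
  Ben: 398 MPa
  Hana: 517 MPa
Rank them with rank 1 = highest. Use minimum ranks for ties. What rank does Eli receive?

4

Sorted (descending): 601, 521, 517, 480, 480, 398
The 2 values of 480 occupy positions 4–5 → each gets rank 4.
Eli has value 480 MPa → rank 4.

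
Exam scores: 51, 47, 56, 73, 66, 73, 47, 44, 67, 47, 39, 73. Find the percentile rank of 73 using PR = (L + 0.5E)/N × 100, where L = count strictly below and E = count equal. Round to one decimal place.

87.5

N = 12.
Strictly below 73: 9. Equal to 73: 3.
PR = (9 + 0.5·3)/12 × 100 = 87.5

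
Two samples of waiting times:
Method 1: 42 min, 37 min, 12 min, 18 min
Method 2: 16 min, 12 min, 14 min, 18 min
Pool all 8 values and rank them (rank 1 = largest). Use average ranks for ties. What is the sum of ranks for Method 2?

Sorted (descending): 42, 37, 18, 18, 16, 14, 12, 12
The 2 values of 18 occupy positions 3–4 → average rank (3+4)/2 = 3.5.
The 2 values of 12 occupy positions 7–8 → average rank (7+8)/2 = 7.5.
Method 2 values → pooled ranks: 16→5, 12→7.5, 14→6, 18→3.5
Rank sum = 5 + 7.5 + 6 + 3.5 = 22

22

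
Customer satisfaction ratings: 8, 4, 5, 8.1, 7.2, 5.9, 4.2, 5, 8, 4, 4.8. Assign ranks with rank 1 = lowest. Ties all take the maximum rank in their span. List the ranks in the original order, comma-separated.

10, 2, 6, 11, 8, 7, 3, 6, 10, 2, 4

Sorted (ascending): 4, 4, 4.2, 4.8, 5, 5, 5.9, 7.2, 8, 8, 8.1
The 2 values of 4 occupy positions 1–2 → each gets rank 2.
The 2 values of 5 occupy positions 5–6 → each gets rank 6.
The 2 values of 8 occupy positions 9–10 → each gets rank 10.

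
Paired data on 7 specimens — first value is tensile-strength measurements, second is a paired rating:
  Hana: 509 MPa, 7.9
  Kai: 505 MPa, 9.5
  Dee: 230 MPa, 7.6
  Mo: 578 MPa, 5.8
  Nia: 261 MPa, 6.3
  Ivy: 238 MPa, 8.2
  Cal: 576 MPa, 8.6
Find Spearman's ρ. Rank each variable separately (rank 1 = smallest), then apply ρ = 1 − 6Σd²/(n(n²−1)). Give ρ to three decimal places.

-0.071

Ranks of variable 1: 5, 4, 1, 7, 3, 2, 6
Ranks of variable 2: 4, 7, 3, 1, 2, 5, 6
d = r₁ − r₂: 1, -3, -2, 6, 1, -3, 0
d²: 1, 9, 4, 36, 1, 9, 0; Σd² = 60
ρ = 1 − 6·60/(7·48) = 1 − 360/336 = -0.071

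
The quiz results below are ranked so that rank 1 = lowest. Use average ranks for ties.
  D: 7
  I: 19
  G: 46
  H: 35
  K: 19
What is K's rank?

Sorted (ascending): 7, 19, 19, 35, 46
The 2 values of 19 occupy positions 2–3 → average rank (2+3)/2 = 2.5.
K has value 19 → rank 2.5.

2.5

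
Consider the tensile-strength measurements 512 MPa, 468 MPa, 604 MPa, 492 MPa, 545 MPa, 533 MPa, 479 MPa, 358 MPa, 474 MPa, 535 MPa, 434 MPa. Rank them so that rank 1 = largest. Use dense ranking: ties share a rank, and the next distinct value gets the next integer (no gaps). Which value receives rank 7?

Sorted (descending): 604, 545, 535, 533, 512, 492, 479, 474, 468, 434, 358
No ties — each value takes its position as its rank.
Rank 7 → value 479.

479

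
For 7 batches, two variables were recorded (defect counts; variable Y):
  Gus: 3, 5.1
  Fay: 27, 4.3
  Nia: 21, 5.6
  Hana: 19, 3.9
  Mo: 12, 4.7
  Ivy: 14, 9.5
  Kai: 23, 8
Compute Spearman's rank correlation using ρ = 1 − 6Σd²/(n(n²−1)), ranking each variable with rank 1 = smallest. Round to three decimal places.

Ranks of variable 1: 1, 7, 5, 4, 2, 3, 6
Ranks of variable 2: 4, 2, 5, 1, 3, 7, 6
d = r₁ − r₂: -3, 5, 0, 3, -1, -4, 0
d²: 9, 25, 0, 9, 1, 16, 0; Σd² = 60
ρ = 1 − 6·60/(7·48) = 1 − 360/336 = -0.071

-0.071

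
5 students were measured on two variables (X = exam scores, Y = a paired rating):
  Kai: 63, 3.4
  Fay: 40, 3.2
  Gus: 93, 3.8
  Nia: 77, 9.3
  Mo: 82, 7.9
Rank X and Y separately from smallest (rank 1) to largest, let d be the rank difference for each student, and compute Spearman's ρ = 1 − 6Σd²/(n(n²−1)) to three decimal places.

Ranks of variable 1: 2, 1, 5, 3, 4
Ranks of variable 2: 2, 1, 3, 5, 4
d = r₁ − r₂: 0, 0, 2, -2, 0
d²: 0, 0, 4, 4, 0; Σd² = 8
ρ = 1 − 6·8/(5·24) = 1 − 48/120 = 0.600

0.600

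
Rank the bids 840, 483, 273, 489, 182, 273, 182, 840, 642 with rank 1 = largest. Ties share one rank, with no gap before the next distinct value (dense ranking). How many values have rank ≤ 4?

5

Sorted (descending): 840, 840, 642, 489, 483, 273, 273, 182, 182
The 2 values of 840 share dense rank 1.
The 2 values of 273 share dense rank 5.
The 2 values of 182 share dense rank 6.
Remaining distinct values take the next consecutive integers.
Ranks ≤ 4: {1, 1, 2, 3, 4} → 5 values.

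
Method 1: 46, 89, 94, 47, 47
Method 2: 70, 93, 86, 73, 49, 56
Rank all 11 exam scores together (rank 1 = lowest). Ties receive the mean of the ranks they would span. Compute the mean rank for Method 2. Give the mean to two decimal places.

Sorted (ascending): 46, 47, 47, 49, 56, 70, 73, 86, 89, 93, 94
The 2 values of 47 occupy positions 2–3 → average rank (2+3)/2 = 2.5.
Method 2 values → pooled ranks: 70→6, 93→10, 86→8, 73→7, 49→4, 56→5
Mean rank = (6 + 10 + 8 + 7 + 4 + 5) / 6 = 6.67

6.67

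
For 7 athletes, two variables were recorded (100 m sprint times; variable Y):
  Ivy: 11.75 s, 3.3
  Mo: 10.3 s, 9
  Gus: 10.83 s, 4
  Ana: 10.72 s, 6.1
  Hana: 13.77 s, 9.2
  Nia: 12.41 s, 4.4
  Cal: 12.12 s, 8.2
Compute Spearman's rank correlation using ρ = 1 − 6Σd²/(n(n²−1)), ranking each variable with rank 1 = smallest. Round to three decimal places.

Ranks of variable 1: 4, 1, 3, 2, 7, 6, 5
Ranks of variable 2: 1, 6, 2, 4, 7, 3, 5
d = r₁ − r₂: 3, -5, 1, -2, 0, 3, 0
d²: 9, 25, 1, 4, 0, 9, 0; Σd² = 48
ρ = 1 − 6·48/(7·48) = 1 − 288/336 = 0.143

0.143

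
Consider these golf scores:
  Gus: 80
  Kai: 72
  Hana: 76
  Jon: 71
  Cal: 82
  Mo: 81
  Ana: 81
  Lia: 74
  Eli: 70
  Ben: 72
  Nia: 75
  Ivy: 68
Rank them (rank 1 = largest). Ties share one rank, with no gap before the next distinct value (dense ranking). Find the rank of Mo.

2

Sorted (descending): 82, 81, 81, 80, 76, 75, 74, 72, 72, 71, 70, 68
The 2 values of 81 share dense rank 2.
The 2 values of 72 share dense rank 7.
Remaining distinct values take the next consecutive integers.
Mo has value 81 → rank 2.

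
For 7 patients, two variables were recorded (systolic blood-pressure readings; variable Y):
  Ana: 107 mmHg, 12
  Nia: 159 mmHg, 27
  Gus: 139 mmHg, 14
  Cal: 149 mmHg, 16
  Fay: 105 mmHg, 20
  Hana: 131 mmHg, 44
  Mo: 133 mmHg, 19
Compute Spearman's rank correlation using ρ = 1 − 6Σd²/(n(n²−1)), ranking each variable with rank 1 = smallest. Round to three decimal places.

0.071

Ranks of variable 1: 2, 7, 5, 6, 1, 3, 4
Ranks of variable 2: 1, 6, 2, 3, 5, 7, 4
d = r₁ − r₂: 1, 1, 3, 3, -4, -4, 0
d²: 1, 1, 9, 9, 16, 16, 0; Σd² = 52
ρ = 1 − 6·52/(7·48) = 1 − 312/336 = 0.071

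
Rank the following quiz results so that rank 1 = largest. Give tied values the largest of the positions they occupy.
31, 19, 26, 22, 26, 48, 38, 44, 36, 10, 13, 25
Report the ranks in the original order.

5, 10, 7, 9, 7, 1, 3, 2, 4, 12, 11, 8

Sorted (descending): 48, 44, 38, 36, 31, 26, 26, 25, 22, 19, 13, 10
The 2 values of 26 occupy positions 6–7 → each gets rank 7.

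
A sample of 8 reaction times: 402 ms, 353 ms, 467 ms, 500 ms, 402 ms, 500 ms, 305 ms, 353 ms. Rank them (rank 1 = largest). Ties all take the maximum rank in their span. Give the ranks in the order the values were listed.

Sorted (descending): 500, 500, 467, 402, 402, 353, 353, 305
The 2 values of 500 occupy positions 1–2 → each gets rank 2.
The 2 values of 402 occupy positions 4–5 → each gets rank 5.
The 2 values of 353 occupy positions 6–7 → each gets rank 7.

5, 7, 3, 2, 5, 2, 8, 7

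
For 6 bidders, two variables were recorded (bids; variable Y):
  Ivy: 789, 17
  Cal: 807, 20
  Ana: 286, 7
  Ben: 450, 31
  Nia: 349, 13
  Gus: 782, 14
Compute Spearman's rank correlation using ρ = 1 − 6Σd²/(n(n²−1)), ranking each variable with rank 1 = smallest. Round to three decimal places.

Ranks of variable 1: 5, 6, 1, 3, 2, 4
Ranks of variable 2: 4, 5, 1, 6, 2, 3
d = r₁ − r₂: 1, 1, 0, -3, 0, 1
d²: 1, 1, 0, 9, 0, 1; Σd² = 12
ρ = 1 − 6·12/(6·35) = 1 − 72/210 = 0.657

0.657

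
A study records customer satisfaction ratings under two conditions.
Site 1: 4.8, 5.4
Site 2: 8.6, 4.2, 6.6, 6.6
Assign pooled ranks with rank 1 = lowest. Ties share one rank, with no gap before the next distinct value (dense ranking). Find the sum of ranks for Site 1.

5

Sorted (ascending): 4.2, 4.8, 5.4, 6.6, 6.6, 8.6
The 2 values of 6.6 share dense rank 4.
Remaining distinct values take the next consecutive integers.
Site 1 values → pooled ranks: 4.8→2, 5.4→3
Rank sum = 2 + 3 = 5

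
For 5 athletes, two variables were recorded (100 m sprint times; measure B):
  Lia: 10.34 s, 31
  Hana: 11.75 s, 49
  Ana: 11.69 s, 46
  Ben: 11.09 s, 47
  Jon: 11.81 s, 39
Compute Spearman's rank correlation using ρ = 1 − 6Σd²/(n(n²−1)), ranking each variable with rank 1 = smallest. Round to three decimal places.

0.300

Ranks of variable 1: 1, 4, 3, 2, 5
Ranks of variable 2: 1, 5, 3, 4, 2
d = r₁ − r₂: 0, -1, 0, -2, 3
d²: 0, 1, 0, 4, 9; Σd² = 14
ρ = 1 − 6·14/(5·24) = 1 − 84/120 = 0.300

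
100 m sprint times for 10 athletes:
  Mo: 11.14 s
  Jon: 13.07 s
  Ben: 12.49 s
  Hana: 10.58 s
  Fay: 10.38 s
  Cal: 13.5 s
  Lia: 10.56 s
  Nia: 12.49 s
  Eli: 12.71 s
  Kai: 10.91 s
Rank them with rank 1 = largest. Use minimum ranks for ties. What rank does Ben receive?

4

Sorted (descending): 13.5, 13.07, 12.71, 12.49, 12.49, 11.14, 10.91, 10.58, 10.56, 10.38
The 2 values of 12.49 occupy positions 4–5 → each gets rank 4.
Ben has value 12.49 s → rank 4.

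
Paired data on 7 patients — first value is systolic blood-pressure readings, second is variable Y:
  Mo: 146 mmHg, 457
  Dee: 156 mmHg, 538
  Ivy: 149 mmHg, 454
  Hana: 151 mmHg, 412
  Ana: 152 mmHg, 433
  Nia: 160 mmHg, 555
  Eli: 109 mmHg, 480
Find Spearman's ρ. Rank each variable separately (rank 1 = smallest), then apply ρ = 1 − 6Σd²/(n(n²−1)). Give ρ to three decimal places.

0.321

Ranks of variable 1: 2, 6, 3, 4, 5, 7, 1
Ranks of variable 2: 4, 6, 3, 1, 2, 7, 5
d = r₁ − r₂: -2, 0, 0, 3, 3, 0, -4
d²: 4, 0, 0, 9, 9, 0, 16; Σd² = 38
ρ = 1 − 6·38/(7·48) = 1 − 228/336 = 0.321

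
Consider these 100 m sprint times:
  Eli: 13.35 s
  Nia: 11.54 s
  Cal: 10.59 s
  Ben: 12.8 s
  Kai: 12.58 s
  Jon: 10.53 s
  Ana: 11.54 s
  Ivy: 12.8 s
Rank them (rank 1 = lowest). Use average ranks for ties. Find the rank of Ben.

Sorted (ascending): 10.53, 10.59, 11.54, 11.54, 12.58, 12.8, 12.8, 13.35
The 2 values of 11.54 occupy positions 3–4 → average rank (3+4)/2 = 3.5.
The 2 values of 12.8 occupy positions 6–7 → average rank (6+7)/2 = 6.5.
Ben has value 12.8 s → rank 6.5.

6.5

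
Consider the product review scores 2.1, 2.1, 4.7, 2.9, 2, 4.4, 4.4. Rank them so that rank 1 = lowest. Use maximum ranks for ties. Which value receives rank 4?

2.9

Sorted (ascending): 2, 2.1, 2.1, 2.9, 4.4, 4.4, 4.7
The 2 values of 2.1 occupy positions 2–3 → each gets rank 3.
The 2 values of 4.4 occupy positions 5–6 → each gets rank 6.
Rank 4 → value 2.9.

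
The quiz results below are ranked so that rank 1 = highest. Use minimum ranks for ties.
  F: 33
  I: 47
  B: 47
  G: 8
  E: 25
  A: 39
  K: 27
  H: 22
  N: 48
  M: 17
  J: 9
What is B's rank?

2

Sorted (descending): 48, 47, 47, 39, 33, 27, 25, 22, 17, 9, 8
The 2 values of 47 occupy positions 2–3 → each gets rank 2.
B has value 47 → rank 2.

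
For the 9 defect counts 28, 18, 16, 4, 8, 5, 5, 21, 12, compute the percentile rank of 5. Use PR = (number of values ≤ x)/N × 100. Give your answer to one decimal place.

33.3

N = 9.
Strictly below 5: 1. Equal to 5: 2.
PR = 3/9 × 100 = 33.3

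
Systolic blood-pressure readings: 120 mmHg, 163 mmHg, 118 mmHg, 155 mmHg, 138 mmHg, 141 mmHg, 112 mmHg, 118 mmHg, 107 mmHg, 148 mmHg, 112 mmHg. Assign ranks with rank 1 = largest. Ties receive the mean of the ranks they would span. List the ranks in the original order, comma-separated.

Sorted (descending): 163, 155, 148, 141, 138, 120, 118, 118, 112, 112, 107
The 2 values of 118 occupy positions 7–8 → average rank (7+8)/2 = 7.5.
The 2 values of 112 occupy positions 9–10 → average rank (9+10)/2 = 9.5.

6, 1, 7.5, 2, 5, 4, 9.5, 7.5, 11, 3, 9.5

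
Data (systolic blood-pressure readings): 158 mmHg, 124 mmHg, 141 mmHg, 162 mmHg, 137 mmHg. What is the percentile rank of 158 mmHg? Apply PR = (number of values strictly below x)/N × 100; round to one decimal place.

N = 5.
Strictly below 158: 3. Equal to 158: 1.
PR = 3/5 × 100 = 60.0

60.0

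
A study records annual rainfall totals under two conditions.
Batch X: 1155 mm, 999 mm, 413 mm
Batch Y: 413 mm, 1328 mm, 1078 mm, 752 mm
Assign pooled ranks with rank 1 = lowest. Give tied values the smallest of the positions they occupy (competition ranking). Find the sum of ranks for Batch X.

11

Sorted (ascending): 413, 413, 752, 999, 1078, 1155, 1328
The 2 values of 413 occupy positions 1–2 → each gets rank 1.
Batch X values → pooled ranks: 1155→6, 999→4, 413→1
Rank sum = 6 + 4 + 1 = 11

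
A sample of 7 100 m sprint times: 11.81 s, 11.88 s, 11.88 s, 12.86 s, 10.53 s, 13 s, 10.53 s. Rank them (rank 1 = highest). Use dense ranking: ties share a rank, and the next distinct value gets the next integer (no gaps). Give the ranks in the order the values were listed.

Sorted (descending): 13, 12.86, 11.88, 11.88, 11.81, 10.53, 10.53
The 2 values of 11.88 share dense rank 3.
The 2 values of 10.53 share dense rank 5.
Remaining distinct values take the next consecutive integers.

4, 3, 3, 2, 5, 1, 5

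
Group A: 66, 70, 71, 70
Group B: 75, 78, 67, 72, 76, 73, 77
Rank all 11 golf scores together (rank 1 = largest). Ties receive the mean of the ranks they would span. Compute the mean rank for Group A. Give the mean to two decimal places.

8.75

Sorted (descending): 78, 77, 76, 75, 73, 72, 71, 70, 70, 67, 66
The 2 values of 70 occupy positions 8–9 → average rank (8+9)/2 = 8.5.
Group A values → pooled ranks: 66→11, 70→8.5, 71→7, 70→8.5
Mean rank = (11 + 8.5 + 7 + 8.5) / 4 = 8.75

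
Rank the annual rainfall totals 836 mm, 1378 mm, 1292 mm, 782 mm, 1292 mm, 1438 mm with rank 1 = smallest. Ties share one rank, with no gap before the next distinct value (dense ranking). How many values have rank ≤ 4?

5

Sorted (ascending): 782, 836, 1292, 1292, 1378, 1438
The 2 values of 1292 share dense rank 3.
Remaining distinct values take the next consecutive integers.
Ranks ≤ 4: {1, 2, 3, 3, 4} → 5 values.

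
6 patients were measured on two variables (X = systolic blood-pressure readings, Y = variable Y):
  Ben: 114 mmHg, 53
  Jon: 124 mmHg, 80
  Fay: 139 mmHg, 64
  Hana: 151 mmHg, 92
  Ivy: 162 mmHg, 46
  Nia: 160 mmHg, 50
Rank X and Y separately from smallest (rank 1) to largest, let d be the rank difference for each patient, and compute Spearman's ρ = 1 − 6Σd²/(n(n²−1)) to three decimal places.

-0.486

Ranks of variable 1: 1, 2, 3, 4, 6, 5
Ranks of variable 2: 3, 5, 4, 6, 1, 2
d = r₁ − r₂: -2, -3, -1, -2, 5, 3
d²: 4, 9, 1, 4, 25, 9; Σd² = 52
ρ = 1 − 6·52/(6·35) = 1 − 312/210 = -0.486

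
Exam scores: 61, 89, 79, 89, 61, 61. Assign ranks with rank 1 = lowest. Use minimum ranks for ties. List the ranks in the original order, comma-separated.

Sorted (ascending): 61, 61, 61, 79, 89, 89
The 3 values of 61 occupy positions 1–3 → each gets rank 1.
The 2 values of 89 occupy positions 5–6 → each gets rank 5.

1, 5, 4, 5, 1, 1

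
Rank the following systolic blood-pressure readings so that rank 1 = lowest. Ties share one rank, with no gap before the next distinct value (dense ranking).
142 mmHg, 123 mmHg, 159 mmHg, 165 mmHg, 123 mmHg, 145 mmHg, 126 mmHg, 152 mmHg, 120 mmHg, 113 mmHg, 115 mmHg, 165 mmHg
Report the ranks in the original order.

Sorted (ascending): 113, 115, 120, 123, 123, 126, 142, 145, 152, 159, 165, 165
The 2 values of 123 share dense rank 4.
The 2 values of 165 share dense rank 10.
Remaining distinct values take the next consecutive integers.

6, 4, 9, 10, 4, 7, 5, 8, 3, 1, 2, 10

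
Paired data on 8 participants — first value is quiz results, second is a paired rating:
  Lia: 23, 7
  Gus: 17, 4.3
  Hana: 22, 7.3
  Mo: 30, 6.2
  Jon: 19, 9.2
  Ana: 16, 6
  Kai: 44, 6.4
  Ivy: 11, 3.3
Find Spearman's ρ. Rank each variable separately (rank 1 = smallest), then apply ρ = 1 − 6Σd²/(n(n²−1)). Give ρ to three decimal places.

Ranks of variable 1: 6, 3, 5, 7, 4, 2, 8, 1
Ranks of variable 2: 6, 2, 7, 4, 8, 3, 5, 1
d = r₁ − r₂: 0, 1, -2, 3, -4, -1, 3, 0
d²: 0, 1, 4, 9, 16, 1, 9, 0; Σd² = 40
ρ = 1 − 6·40/(8·63) = 1 − 240/504 = 0.524

0.524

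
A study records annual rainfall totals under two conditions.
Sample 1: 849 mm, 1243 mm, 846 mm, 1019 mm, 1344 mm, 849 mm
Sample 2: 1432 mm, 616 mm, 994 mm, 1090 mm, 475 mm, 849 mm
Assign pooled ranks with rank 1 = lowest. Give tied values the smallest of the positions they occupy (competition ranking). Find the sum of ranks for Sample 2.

Sorted (ascending): 475, 616, 846, 849, 849, 849, 994, 1019, 1090, 1243, 1344, 1432
The 3 values of 849 occupy positions 4–6 → each gets rank 4.
Sample 2 values → pooled ranks: 1432→12, 616→2, 994→7, 1090→9, 475→1, 849→4
Rank sum = 12 + 2 + 7 + 9 + 1 + 4 = 35

35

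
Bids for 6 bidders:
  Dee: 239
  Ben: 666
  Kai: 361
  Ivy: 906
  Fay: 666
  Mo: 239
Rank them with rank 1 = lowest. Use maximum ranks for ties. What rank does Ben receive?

5

Sorted (ascending): 239, 239, 361, 666, 666, 906
The 2 values of 239 occupy positions 1–2 → each gets rank 2.
The 2 values of 666 occupy positions 4–5 → each gets rank 5.
Ben has value 666 → rank 5.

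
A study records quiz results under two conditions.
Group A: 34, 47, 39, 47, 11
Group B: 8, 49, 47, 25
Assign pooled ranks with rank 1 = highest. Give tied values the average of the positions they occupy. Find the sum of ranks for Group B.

20

Sorted (descending): 49, 47, 47, 47, 39, 34, 25, 11, 8
The 3 values of 47 occupy positions 2–4 → average rank 3.
Group B values → pooled ranks: 8→9, 49→1, 47→3, 25→7
Rank sum = 9 + 1 + 3 + 7 = 20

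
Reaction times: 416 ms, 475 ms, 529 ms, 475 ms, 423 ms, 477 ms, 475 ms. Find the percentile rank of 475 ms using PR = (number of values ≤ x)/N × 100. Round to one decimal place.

N = 7.
Strictly below 475: 2. Equal to 475: 3.
PR = 5/7 × 100 = 71.4

71.4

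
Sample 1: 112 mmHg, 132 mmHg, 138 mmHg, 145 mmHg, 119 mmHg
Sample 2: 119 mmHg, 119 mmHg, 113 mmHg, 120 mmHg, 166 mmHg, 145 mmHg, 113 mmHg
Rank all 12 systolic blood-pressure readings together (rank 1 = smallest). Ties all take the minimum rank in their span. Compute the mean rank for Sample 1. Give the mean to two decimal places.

Sorted (ascending): 112, 113, 113, 119, 119, 119, 120, 132, 138, 145, 145, 166
The 2 values of 113 occupy positions 2–3 → each gets rank 2.
The 3 values of 119 occupy positions 4–6 → each gets rank 4.
The 2 values of 145 occupy positions 10–11 → each gets rank 10.
Sample 1 values → pooled ranks: 112→1, 132→8, 138→9, 145→10, 119→4
Mean rank = (1 + 8 + 9 + 10 + 4) / 5 = 6.40

6.40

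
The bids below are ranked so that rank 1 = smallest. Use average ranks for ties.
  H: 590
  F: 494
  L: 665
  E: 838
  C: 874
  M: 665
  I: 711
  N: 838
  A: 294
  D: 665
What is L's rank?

5

Sorted (ascending): 294, 494, 590, 665, 665, 665, 711, 838, 838, 874
The 3 values of 665 occupy positions 4–6 → average rank 5.
The 2 values of 838 occupy positions 8–9 → average rank (8+9)/2 = 8.5.
L has value 665 → rank 5.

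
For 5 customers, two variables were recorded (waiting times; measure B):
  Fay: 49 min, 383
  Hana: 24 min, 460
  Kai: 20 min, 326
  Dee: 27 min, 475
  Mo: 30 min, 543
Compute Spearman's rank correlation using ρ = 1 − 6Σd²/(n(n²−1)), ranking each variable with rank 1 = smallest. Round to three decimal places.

0.400

Ranks of variable 1: 5, 2, 1, 3, 4
Ranks of variable 2: 2, 3, 1, 4, 5
d = r₁ − r₂: 3, -1, 0, -1, -1
d²: 9, 1, 0, 1, 1; Σd² = 12
ρ = 1 − 6·12/(5·24) = 1 − 72/120 = 0.400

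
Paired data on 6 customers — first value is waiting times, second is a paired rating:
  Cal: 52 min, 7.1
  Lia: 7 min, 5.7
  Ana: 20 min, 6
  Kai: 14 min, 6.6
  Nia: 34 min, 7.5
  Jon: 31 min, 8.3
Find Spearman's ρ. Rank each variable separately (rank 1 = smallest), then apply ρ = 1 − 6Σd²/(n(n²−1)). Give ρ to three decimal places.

Ranks of variable 1: 6, 1, 3, 2, 5, 4
Ranks of variable 2: 4, 1, 2, 3, 5, 6
d = r₁ − r₂: 2, 0, 1, -1, 0, -2
d²: 4, 0, 1, 1, 0, 4; Σd² = 10
ρ = 1 − 6·10/(6·35) = 1 − 60/210 = 0.714

0.714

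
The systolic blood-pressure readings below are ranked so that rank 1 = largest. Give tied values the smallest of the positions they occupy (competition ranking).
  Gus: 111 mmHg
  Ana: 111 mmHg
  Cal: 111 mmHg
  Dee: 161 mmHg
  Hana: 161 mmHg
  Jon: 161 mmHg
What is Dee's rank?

1

Sorted (descending): 161, 161, 161, 111, 111, 111
The 3 values of 161 occupy positions 1–3 → each gets rank 1.
The 3 values of 111 occupy positions 4–6 → each gets rank 4.
Dee has value 161 mmHg → rank 1.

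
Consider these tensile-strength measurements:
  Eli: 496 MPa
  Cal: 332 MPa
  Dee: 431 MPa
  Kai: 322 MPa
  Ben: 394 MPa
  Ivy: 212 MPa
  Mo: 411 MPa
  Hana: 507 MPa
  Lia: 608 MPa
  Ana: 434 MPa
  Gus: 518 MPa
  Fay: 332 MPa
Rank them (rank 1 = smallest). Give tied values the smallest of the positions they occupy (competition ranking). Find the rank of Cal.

3

Sorted (ascending): 212, 322, 332, 332, 394, 411, 431, 434, 496, 507, 518, 608
The 2 values of 332 occupy positions 3–4 → each gets rank 3.
Cal has value 332 MPa → rank 3.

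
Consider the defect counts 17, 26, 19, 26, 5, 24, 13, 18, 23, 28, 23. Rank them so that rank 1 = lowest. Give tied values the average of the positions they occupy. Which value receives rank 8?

Sorted (ascending): 5, 13, 17, 18, 19, 23, 23, 24, 26, 26, 28
The 2 values of 23 occupy positions 6–7 → average rank (6+7)/2 = 6.5.
The 2 values of 26 occupy positions 9–10 → average rank (9+10)/2 = 9.5.
Rank 8 → value 24.

24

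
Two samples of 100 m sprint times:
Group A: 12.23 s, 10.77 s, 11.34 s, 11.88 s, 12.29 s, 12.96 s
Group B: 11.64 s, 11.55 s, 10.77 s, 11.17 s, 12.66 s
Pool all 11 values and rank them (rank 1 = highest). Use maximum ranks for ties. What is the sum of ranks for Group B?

35

Sorted (descending): 12.96, 12.66, 12.29, 12.23, 11.88, 11.64, 11.55, 11.34, 11.17, 10.77, 10.77
The 2 values of 10.77 occupy positions 10–11 → each gets rank 11.
Group B values → pooled ranks: 11.64→6, 11.55→7, 10.77→11, 11.17→9, 12.66→2
Rank sum = 6 + 7 + 11 + 9 + 2 = 35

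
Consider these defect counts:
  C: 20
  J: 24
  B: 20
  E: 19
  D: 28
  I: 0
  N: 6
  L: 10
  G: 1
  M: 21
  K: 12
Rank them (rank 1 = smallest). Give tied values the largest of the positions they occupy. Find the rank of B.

Sorted (ascending): 0, 1, 6, 10, 12, 19, 20, 20, 21, 24, 28
The 2 values of 20 occupy positions 7–8 → each gets rank 8.
B has value 20 → rank 8.

8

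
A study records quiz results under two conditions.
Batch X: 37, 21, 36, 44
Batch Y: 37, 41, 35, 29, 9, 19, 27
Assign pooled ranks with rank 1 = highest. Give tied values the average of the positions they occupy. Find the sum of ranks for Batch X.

Sorted (descending): 44, 41, 37, 37, 36, 35, 29, 27, 21, 19, 9
The 2 values of 37 occupy positions 3–4 → average rank (3+4)/2 = 3.5.
Batch X values → pooled ranks: 37→3.5, 21→9, 36→5, 44→1
Rank sum = 3.5 + 9 + 5 + 1 = 18.5

18.5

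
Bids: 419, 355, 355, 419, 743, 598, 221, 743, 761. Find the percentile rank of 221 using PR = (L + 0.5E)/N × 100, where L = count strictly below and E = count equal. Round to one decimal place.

5.6

N = 9.
Strictly below 221: 0. Equal to 221: 1.
PR = (0 + 0.5·1)/9 × 100 = 5.6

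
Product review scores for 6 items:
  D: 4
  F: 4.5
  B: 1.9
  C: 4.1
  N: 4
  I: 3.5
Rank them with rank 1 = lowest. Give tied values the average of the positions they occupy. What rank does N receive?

3.5

Sorted (ascending): 1.9, 3.5, 4, 4, 4.1, 4.5
The 2 values of 4 occupy positions 3–4 → average rank (3+4)/2 = 3.5.
N has value 4 → rank 3.5.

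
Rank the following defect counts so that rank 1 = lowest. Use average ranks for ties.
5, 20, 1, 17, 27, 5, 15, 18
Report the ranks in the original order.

Sorted (ascending): 1, 5, 5, 15, 17, 18, 20, 27
The 2 values of 5 occupy positions 2–3 → average rank (2+3)/2 = 2.5.

2.5, 7, 1, 5, 8, 2.5, 4, 6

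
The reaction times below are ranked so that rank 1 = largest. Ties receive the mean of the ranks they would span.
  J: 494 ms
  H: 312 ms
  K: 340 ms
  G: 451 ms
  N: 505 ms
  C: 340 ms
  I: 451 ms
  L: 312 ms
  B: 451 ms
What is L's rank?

Sorted (descending): 505, 494, 451, 451, 451, 340, 340, 312, 312
The 3 values of 451 occupy positions 3–5 → average rank 4.
The 2 values of 340 occupy positions 6–7 → average rank (6+7)/2 = 6.5.
The 2 values of 312 occupy positions 8–9 → average rank (8+9)/2 = 8.5.
L has value 312 ms → rank 8.5.

8.5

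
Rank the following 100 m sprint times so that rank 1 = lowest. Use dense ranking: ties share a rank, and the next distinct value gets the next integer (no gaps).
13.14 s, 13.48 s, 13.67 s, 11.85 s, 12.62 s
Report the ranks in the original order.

3, 4, 5, 1, 2

Sorted (ascending): 11.85, 12.62, 13.14, 13.48, 13.67
No ties — each value takes its position as its rank.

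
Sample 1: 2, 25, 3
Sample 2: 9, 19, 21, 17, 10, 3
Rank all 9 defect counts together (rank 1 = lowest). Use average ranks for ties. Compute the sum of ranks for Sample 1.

Sorted (ascending): 2, 3, 3, 9, 10, 17, 19, 21, 25
The 2 values of 3 occupy positions 2–3 → average rank (2+3)/2 = 2.5.
Sample 1 values → pooled ranks: 2→1, 25→9, 3→2.5
Rank sum = 1 + 9 + 2.5 = 12.5

12.5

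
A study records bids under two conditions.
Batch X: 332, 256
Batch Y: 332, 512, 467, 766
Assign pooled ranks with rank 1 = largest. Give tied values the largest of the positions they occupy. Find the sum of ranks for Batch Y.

11

Sorted (descending): 766, 512, 467, 332, 332, 256
The 2 values of 332 occupy positions 4–5 → each gets rank 5.
Batch Y values → pooled ranks: 332→5, 512→2, 467→3, 766→1
Rank sum = 5 + 2 + 3 + 1 = 11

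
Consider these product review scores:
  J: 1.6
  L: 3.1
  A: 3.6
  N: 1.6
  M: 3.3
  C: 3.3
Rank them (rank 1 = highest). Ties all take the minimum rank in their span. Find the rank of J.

5

Sorted (descending): 3.6, 3.3, 3.3, 3.1, 1.6, 1.6
The 2 values of 3.3 occupy positions 2–3 → each gets rank 2.
The 2 values of 1.6 occupy positions 5–6 → each gets rank 5.
J has value 1.6 → rank 5.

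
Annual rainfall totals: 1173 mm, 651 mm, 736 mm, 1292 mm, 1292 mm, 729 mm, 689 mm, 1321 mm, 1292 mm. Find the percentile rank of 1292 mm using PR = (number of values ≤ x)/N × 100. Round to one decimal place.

N = 9.
Strictly below 1292: 5. Equal to 1292: 3.
PR = 8/9 × 100 = 88.9

88.9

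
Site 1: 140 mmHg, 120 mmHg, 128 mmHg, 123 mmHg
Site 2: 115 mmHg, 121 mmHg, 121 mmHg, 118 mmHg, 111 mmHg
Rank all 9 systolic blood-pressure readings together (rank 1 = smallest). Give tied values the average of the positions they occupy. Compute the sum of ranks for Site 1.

28

Sorted (ascending): 111, 115, 118, 120, 121, 121, 123, 128, 140
The 2 values of 121 occupy positions 5–6 → average rank (5+6)/2 = 5.5.
Site 1 values → pooled ranks: 140→9, 120→4, 128→8, 123→7
Rank sum = 9 + 4 + 8 + 7 = 28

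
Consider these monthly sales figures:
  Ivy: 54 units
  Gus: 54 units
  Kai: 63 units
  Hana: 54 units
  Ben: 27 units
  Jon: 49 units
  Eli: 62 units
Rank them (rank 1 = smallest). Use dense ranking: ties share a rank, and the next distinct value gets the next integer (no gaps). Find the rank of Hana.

Sorted (ascending): 27, 49, 54, 54, 54, 62, 63
The 3 values of 54 share dense rank 3.
Remaining distinct values take the next consecutive integers.
Hana has value 54 units → rank 3.

3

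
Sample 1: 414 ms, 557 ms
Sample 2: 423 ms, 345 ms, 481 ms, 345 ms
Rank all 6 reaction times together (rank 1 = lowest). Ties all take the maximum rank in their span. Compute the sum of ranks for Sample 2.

13

Sorted (ascending): 345, 345, 414, 423, 481, 557
The 2 values of 345 occupy positions 1–2 → each gets rank 2.
Sample 2 values → pooled ranks: 423→4, 345→2, 481→5, 345→2
Rank sum = 4 + 2 + 5 + 2 = 13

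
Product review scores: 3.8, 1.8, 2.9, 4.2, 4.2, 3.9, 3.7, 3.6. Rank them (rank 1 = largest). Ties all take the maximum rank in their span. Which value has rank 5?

3.7

Sorted (descending): 4.2, 4.2, 3.9, 3.8, 3.7, 3.6, 2.9, 1.8
The 2 values of 4.2 occupy positions 1–2 → each gets rank 2.
Rank 5 → value 3.7.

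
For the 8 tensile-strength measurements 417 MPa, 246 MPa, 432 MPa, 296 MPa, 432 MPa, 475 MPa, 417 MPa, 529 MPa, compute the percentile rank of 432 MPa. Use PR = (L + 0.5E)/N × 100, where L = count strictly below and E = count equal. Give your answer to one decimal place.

N = 8.
Strictly below 432: 4. Equal to 432: 2.
PR = (4 + 0.5·2)/8 × 100 = 62.5

62.5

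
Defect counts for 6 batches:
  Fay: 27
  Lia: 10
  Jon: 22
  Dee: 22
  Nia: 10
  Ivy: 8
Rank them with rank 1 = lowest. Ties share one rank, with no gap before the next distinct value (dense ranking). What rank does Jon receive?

Sorted (ascending): 8, 10, 10, 22, 22, 27
The 2 values of 10 share dense rank 2.
The 2 values of 22 share dense rank 3.
Remaining distinct values take the next consecutive integers.
Jon has value 22 → rank 3.

3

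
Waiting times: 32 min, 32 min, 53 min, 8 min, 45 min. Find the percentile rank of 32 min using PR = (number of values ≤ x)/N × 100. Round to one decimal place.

60.0

N = 5.
Strictly below 32: 1. Equal to 32: 2.
PR = 3/5 × 100 = 60.0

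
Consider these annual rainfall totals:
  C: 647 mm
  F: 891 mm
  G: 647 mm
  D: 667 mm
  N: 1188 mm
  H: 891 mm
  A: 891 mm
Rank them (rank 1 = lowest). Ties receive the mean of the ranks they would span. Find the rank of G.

Sorted (ascending): 647, 647, 667, 891, 891, 891, 1188
The 2 values of 647 occupy positions 1–2 → average rank (1+2)/2 = 1.5.
The 3 values of 891 occupy positions 4–6 → average rank 5.
G has value 647 mm → rank 1.5.

1.5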